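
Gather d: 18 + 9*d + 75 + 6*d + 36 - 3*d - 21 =12*d + 108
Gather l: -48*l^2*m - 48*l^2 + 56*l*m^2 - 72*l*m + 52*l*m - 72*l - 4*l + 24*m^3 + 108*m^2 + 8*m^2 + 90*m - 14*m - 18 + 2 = l^2*(-48*m - 48) + l*(56*m^2 - 20*m - 76) + 24*m^3 + 116*m^2 + 76*m - 16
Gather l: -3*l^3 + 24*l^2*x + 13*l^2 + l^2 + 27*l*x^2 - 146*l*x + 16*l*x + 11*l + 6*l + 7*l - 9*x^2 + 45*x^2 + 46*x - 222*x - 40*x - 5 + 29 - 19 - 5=-3*l^3 + l^2*(24*x + 14) + l*(27*x^2 - 130*x + 24) + 36*x^2 - 216*x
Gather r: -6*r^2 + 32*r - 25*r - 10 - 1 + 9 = -6*r^2 + 7*r - 2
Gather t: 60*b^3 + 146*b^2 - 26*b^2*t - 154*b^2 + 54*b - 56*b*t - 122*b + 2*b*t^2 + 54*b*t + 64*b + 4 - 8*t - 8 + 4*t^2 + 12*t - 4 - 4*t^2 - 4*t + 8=60*b^3 - 8*b^2 + 2*b*t^2 - 4*b + t*(-26*b^2 - 2*b)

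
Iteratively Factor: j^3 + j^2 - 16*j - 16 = (j + 4)*(j^2 - 3*j - 4) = (j + 1)*(j + 4)*(j - 4)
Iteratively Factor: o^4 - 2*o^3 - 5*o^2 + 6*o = (o - 3)*(o^3 + o^2 - 2*o) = o*(o - 3)*(o^2 + o - 2) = o*(o - 3)*(o - 1)*(o + 2)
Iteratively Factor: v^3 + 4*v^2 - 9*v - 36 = (v - 3)*(v^2 + 7*v + 12) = (v - 3)*(v + 4)*(v + 3)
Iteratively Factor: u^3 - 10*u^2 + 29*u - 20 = (u - 5)*(u^2 - 5*u + 4) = (u - 5)*(u - 4)*(u - 1)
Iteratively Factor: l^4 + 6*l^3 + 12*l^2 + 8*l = (l + 2)*(l^3 + 4*l^2 + 4*l) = (l + 2)^2*(l^2 + 2*l) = (l + 2)^3*(l)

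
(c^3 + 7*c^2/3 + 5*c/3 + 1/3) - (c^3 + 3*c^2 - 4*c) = -2*c^2/3 + 17*c/3 + 1/3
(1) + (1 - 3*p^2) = 2 - 3*p^2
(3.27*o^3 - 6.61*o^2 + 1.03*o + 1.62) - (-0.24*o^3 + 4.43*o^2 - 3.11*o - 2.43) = 3.51*o^3 - 11.04*o^2 + 4.14*o + 4.05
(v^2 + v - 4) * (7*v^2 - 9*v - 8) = 7*v^4 - 2*v^3 - 45*v^2 + 28*v + 32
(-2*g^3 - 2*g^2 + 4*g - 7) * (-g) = 2*g^4 + 2*g^3 - 4*g^2 + 7*g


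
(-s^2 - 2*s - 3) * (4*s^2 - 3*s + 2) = -4*s^4 - 5*s^3 - 8*s^2 + 5*s - 6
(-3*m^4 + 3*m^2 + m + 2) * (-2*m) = 6*m^5 - 6*m^3 - 2*m^2 - 4*m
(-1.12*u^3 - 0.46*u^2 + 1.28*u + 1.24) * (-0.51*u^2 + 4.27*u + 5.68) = 0.5712*u^5 - 4.5478*u^4 - 8.9786*u^3 + 2.2204*u^2 + 12.5652*u + 7.0432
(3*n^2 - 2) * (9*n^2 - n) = 27*n^4 - 3*n^3 - 18*n^2 + 2*n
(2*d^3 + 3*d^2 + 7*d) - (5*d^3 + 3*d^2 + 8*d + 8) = -3*d^3 - d - 8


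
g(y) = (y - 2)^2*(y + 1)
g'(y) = (y - 2)^2 + (y + 1)*(2*y - 4) = 3*y*(y - 2)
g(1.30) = 1.13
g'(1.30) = -2.73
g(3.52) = 10.44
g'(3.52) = 16.05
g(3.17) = 5.71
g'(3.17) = 11.13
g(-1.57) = -7.26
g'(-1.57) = 16.81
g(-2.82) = -42.28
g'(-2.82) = 40.78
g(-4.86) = -181.65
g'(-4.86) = 100.02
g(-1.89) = -13.47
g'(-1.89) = 22.06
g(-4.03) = -110.17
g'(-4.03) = 72.90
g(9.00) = 490.00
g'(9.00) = 189.00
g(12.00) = 1300.00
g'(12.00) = 360.00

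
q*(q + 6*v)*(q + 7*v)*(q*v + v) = q^4*v + 13*q^3*v^2 + q^3*v + 42*q^2*v^3 + 13*q^2*v^2 + 42*q*v^3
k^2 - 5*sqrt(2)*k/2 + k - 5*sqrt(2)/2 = (k + 1)*(k - 5*sqrt(2)/2)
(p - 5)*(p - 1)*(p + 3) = p^3 - 3*p^2 - 13*p + 15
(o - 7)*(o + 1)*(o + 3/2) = o^3 - 9*o^2/2 - 16*o - 21/2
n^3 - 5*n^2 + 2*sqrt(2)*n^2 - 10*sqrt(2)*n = n*(n - 5)*(n + 2*sqrt(2))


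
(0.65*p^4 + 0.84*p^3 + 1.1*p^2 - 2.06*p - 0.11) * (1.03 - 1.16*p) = -0.754*p^5 - 0.3049*p^4 - 0.4108*p^3 + 3.5226*p^2 - 1.9942*p - 0.1133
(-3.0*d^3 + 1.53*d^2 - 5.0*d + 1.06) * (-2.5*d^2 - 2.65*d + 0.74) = 7.5*d^5 + 4.125*d^4 + 6.2255*d^3 + 11.7322*d^2 - 6.509*d + 0.7844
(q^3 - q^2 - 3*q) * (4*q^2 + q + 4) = 4*q^5 - 3*q^4 - 9*q^3 - 7*q^2 - 12*q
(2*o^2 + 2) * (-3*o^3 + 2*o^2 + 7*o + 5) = -6*o^5 + 4*o^4 + 8*o^3 + 14*o^2 + 14*o + 10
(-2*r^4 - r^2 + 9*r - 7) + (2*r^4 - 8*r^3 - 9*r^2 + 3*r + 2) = -8*r^3 - 10*r^2 + 12*r - 5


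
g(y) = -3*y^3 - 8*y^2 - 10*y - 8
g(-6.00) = 412.00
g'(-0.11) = -8.35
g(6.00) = -1004.00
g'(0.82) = -29.17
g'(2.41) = -100.83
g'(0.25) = -14.56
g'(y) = -9*y^2 - 16*y - 10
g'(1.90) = -72.89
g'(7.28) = -603.47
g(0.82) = -23.23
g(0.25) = -11.05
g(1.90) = -76.46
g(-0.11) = -6.99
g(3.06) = -199.47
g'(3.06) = -143.23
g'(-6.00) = -238.00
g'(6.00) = -430.00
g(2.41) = -120.56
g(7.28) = -1662.27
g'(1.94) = -74.91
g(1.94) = -79.41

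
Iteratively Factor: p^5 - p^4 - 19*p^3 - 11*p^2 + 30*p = (p + 3)*(p^4 - 4*p^3 - 7*p^2 + 10*p) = (p - 1)*(p + 3)*(p^3 - 3*p^2 - 10*p) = (p - 5)*(p - 1)*(p + 3)*(p^2 + 2*p) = p*(p - 5)*(p - 1)*(p + 3)*(p + 2)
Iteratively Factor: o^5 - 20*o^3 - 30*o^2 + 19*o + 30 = (o + 3)*(o^4 - 3*o^3 - 11*o^2 + 3*o + 10) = (o + 2)*(o + 3)*(o^3 - 5*o^2 - o + 5) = (o - 5)*(o + 2)*(o + 3)*(o^2 - 1) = (o - 5)*(o - 1)*(o + 2)*(o + 3)*(o + 1)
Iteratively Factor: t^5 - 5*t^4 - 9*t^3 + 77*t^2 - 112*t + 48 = (t - 1)*(t^4 - 4*t^3 - 13*t^2 + 64*t - 48) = (t - 1)^2*(t^3 - 3*t^2 - 16*t + 48) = (t - 1)^2*(t + 4)*(t^2 - 7*t + 12) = (t - 3)*(t - 1)^2*(t + 4)*(t - 4)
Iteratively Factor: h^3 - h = (h - 1)*(h^2 + h) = h*(h - 1)*(h + 1)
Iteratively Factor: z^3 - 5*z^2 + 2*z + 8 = (z - 2)*(z^2 - 3*z - 4) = (z - 2)*(z + 1)*(z - 4)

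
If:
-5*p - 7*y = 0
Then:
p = -7*y/5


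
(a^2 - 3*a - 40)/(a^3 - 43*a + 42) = (a^2 - 3*a - 40)/(a^3 - 43*a + 42)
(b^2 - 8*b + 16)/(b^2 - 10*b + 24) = (b - 4)/(b - 6)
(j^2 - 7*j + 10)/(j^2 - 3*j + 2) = (j - 5)/(j - 1)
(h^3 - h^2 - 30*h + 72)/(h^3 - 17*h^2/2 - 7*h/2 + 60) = 2*(h^2 + 2*h - 24)/(2*h^2 - 11*h - 40)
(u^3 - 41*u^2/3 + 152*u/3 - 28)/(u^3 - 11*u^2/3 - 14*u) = (3*u^2 - 23*u + 14)/(u*(3*u + 7))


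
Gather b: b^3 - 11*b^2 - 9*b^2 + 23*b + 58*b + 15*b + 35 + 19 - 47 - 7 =b^3 - 20*b^2 + 96*b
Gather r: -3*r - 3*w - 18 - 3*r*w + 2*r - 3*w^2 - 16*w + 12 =r*(-3*w - 1) - 3*w^2 - 19*w - 6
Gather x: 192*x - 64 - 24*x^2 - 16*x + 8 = -24*x^2 + 176*x - 56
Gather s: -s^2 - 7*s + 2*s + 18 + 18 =-s^2 - 5*s + 36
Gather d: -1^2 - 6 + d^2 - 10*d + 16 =d^2 - 10*d + 9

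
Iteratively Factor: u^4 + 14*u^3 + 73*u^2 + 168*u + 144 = (u + 3)*(u^3 + 11*u^2 + 40*u + 48) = (u + 3)^2*(u^2 + 8*u + 16) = (u + 3)^2*(u + 4)*(u + 4)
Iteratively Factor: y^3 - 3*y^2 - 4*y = (y)*(y^2 - 3*y - 4) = y*(y + 1)*(y - 4)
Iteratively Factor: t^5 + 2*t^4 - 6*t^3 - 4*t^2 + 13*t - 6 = (t + 3)*(t^4 - t^3 - 3*t^2 + 5*t - 2) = (t + 2)*(t + 3)*(t^3 - 3*t^2 + 3*t - 1) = (t - 1)*(t + 2)*(t + 3)*(t^2 - 2*t + 1) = (t - 1)^2*(t + 2)*(t + 3)*(t - 1)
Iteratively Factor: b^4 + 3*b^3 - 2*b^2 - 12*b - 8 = (b + 1)*(b^3 + 2*b^2 - 4*b - 8) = (b + 1)*(b + 2)*(b^2 - 4) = (b + 1)*(b + 2)^2*(b - 2)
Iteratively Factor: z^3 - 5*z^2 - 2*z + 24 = (z - 4)*(z^2 - z - 6) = (z - 4)*(z + 2)*(z - 3)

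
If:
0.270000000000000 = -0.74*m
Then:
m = -0.36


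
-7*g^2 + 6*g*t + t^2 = (-g + t)*(7*g + t)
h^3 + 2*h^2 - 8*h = h*(h - 2)*(h + 4)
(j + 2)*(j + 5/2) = j^2 + 9*j/2 + 5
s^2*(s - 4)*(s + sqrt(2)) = s^4 - 4*s^3 + sqrt(2)*s^3 - 4*sqrt(2)*s^2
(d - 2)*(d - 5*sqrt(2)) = d^2 - 5*sqrt(2)*d - 2*d + 10*sqrt(2)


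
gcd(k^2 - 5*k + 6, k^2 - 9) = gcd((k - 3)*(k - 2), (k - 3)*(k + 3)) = k - 3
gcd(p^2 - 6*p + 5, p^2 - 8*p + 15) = p - 5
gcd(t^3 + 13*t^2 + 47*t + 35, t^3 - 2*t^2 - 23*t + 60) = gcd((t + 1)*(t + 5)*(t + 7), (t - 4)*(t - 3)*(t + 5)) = t + 5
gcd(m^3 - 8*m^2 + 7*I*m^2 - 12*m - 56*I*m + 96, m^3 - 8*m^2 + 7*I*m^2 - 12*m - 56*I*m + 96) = m^3 + m^2*(-8 + 7*I) + m*(-12 - 56*I) + 96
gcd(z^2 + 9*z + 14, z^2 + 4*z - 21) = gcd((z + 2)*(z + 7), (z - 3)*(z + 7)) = z + 7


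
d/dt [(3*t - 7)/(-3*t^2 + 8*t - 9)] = (9*t^2 - 42*t + 29)/(9*t^4 - 48*t^3 + 118*t^2 - 144*t + 81)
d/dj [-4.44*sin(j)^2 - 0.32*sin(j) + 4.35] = -(8.88*sin(j) + 0.32)*cos(j)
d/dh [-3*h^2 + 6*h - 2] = 6 - 6*h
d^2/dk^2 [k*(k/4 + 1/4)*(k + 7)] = 3*k/2 + 4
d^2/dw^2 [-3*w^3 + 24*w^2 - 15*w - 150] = 48 - 18*w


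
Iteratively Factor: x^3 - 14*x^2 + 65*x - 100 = (x - 4)*(x^2 - 10*x + 25) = (x - 5)*(x - 4)*(x - 5)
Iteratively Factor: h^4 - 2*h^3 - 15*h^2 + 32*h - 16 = (h - 4)*(h^3 + 2*h^2 - 7*h + 4) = (h - 4)*(h + 4)*(h^2 - 2*h + 1) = (h - 4)*(h - 1)*(h + 4)*(h - 1)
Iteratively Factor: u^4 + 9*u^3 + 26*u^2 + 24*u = (u + 2)*(u^3 + 7*u^2 + 12*u) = (u + 2)*(u + 3)*(u^2 + 4*u) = (u + 2)*(u + 3)*(u + 4)*(u)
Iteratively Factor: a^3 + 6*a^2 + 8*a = (a + 2)*(a^2 + 4*a) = (a + 2)*(a + 4)*(a)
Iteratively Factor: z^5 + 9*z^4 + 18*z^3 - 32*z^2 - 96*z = (z + 4)*(z^4 + 5*z^3 - 2*z^2 - 24*z) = (z + 3)*(z + 4)*(z^3 + 2*z^2 - 8*z) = (z + 3)*(z + 4)^2*(z^2 - 2*z) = (z - 2)*(z + 3)*(z + 4)^2*(z)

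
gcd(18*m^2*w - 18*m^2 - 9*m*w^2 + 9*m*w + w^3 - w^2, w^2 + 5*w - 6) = w - 1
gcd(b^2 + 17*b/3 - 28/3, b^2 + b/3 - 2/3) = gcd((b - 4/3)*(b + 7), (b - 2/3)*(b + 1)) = 1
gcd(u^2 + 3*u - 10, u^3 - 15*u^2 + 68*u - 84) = u - 2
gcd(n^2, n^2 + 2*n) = n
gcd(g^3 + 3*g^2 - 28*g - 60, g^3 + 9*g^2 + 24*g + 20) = g + 2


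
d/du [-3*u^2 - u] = -6*u - 1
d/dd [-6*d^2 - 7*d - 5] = -12*d - 7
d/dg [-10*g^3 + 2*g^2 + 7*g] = -30*g^2 + 4*g + 7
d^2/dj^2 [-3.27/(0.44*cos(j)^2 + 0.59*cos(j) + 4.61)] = (2.532288*(1 - cos(j)^2)^2 + 2.546676*cos(j)^3 - 24.127041*cos(j)^2 - 13.987425*cos(j) + 8.456874)/(0.44*cos(j)^2 + 0.59*cos(j) + 4.61)^3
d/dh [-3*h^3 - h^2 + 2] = h*(-9*h - 2)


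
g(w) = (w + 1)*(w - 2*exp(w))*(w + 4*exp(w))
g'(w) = (1 - 2*exp(w))*(w + 1)*(w + 4*exp(w)) + (w + 1)*(w - 2*exp(w))*(4*exp(w) + 1) + (w - 2*exp(w))*(w + 4*exp(w))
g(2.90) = -9861.45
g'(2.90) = -22563.79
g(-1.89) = -2.51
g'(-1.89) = 6.75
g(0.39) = -22.45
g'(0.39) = -57.87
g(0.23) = -14.81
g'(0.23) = -38.84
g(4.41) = -288899.69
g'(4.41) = -634398.58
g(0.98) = -100.21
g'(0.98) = -250.75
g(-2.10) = -4.15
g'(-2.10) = 8.96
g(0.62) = -40.43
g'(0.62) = -102.76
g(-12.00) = -1584.00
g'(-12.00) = 408.00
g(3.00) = -12391.67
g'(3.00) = -28250.62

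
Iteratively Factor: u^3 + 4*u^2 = (u)*(u^2 + 4*u) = u*(u + 4)*(u)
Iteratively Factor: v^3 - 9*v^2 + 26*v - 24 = (v - 4)*(v^2 - 5*v + 6) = (v - 4)*(v - 3)*(v - 2)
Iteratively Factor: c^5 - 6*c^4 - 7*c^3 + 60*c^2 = (c + 3)*(c^4 - 9*c^3 + 20*c^2) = (c - 4)*(c + 3)*(c^3 - 5*c^2) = (c - 5)*(c - 4)*(c + 3)*(c^2) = c*(c - 5)*(c - 4)*(c + 3)*(c)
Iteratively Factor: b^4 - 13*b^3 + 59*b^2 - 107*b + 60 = (b - 3)*(b^3 - 10*b^2 + 29*b - 20) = (b - 5)*(b - 3)*(b^2 - 5*b + 4) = (b - 5)*(b - 3)*(b - 1)*(b - 4)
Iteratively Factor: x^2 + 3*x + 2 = (x + 1)*(x + 2)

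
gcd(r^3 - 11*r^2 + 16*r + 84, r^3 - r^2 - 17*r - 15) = 1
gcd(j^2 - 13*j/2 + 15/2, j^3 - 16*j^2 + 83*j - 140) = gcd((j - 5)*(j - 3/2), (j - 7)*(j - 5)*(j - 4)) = j - 5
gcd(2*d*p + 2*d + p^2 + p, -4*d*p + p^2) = 1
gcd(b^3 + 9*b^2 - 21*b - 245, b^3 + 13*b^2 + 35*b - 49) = b^2 + 14*b + 49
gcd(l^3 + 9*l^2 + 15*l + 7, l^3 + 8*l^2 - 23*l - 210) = l + 7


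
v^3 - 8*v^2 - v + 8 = (v - 8)*(v - 1)*(v + 1)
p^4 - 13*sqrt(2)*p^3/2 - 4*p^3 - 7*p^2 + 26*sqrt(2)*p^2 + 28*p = p*(p - 4)*(p - 7*sqrt(2))*(p + sqrt(2)/2)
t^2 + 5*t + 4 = (t + 1)*(t + 4)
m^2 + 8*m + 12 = (m + 2)*(m + 6)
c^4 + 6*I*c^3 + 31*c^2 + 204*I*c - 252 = (c - 6*I)*(c + 2*I)*(c + 3*I)*(c + 7*I)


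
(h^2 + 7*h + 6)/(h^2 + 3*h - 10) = (h^2 + 7*h + 6)/(h^2 + 3*h - 10)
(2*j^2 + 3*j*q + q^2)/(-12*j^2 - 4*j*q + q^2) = (j + q)/(-6*j + q)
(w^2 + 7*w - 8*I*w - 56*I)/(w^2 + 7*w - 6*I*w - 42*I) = (w - 8*I)/(w - 6*I)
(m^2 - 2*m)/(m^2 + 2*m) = (m - 2)/(m + 2)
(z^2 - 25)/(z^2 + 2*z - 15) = (z - 5)/(z - 3)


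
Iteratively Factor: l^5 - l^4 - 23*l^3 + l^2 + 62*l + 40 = (l + 4)*(l^4 - 5*l^3 - 3*l^2 + 13*l + 10) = (l - 2)*(l + 4)*(l^3 - 3*l^2 - 9*l - 5) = (l - 2)*(l + 1)*(l + 4)*(l^2 - 4*l - 5) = (l - 2)*(l + 1)^2*(l + 4)*(l - 5)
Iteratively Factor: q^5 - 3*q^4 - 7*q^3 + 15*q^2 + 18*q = (q - 3)*(q^4 - 7*q^2 - 6*q) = (q - 3)*(q + 2)*(q^3 - 2*q^2 - 3*q) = q*(q - 3)*(q + 2)*(q^2 - 2*q - 3) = q*(q - 3)*(q + 1)*(q + 2)*(q - 3)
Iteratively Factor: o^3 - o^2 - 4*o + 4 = (o - 1)*(o^2 - 4) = (o - 2)*(o - 1)*(o + 2)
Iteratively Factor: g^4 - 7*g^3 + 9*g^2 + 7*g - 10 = (g - 2)*(g^3 - 5*g^2 - g + 5) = (g - 2)*(g - 1)*(g^2 - 4*g - 5) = (g - 2)*(g - 1)*(g + 1)*(g - 5)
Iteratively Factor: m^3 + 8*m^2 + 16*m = (m)*(m^2 + 8*m + 16) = m*(m + 4)*(m + 4)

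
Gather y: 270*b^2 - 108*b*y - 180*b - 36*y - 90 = 270*b^2 - 180*b + y*(-108*b - 36) - 90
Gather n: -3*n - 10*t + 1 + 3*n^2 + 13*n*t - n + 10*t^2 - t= 3*n^2 + n*(13*t - 4) + 10*t^2 - 11*t + 1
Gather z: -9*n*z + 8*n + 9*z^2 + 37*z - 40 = 8*n + 9*z^2 + z*(37 - 9*n) - 40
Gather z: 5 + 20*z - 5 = 20*z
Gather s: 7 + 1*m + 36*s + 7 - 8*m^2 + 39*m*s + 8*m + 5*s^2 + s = -8*m^2 + 9*m + 5*s^2 + s*(39*m + 37) + 14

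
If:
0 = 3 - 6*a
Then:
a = 1/2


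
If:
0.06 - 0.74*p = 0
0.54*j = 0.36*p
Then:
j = 0.05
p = 0.08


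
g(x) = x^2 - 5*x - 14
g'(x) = 2*x - 5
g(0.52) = -16.33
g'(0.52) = -3.96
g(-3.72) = 18.44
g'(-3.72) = -12.44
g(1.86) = -19.84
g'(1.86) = -1.28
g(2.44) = -20.25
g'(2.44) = -0.12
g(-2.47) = 4.45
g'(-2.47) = -9.94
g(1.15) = -18.43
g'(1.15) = -2.70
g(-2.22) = 2.03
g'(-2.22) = -9.44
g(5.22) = -12.85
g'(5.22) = 5.44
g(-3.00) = 10.00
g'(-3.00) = -11.00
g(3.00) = -20.00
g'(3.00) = 1.00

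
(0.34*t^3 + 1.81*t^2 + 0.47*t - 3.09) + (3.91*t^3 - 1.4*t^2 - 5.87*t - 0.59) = 4.25*t^3 + 0.41*t^2 - 5.4*t - 3.68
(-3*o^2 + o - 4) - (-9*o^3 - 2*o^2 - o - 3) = 9*o^3 - o^2 + 2*o - 1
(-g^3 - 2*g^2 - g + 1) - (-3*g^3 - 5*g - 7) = 2*g^3 - 2*g^2 + 4*g + 8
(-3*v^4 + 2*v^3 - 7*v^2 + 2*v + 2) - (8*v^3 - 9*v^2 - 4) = -3*v^4 - 6*v^3 + 2*v^2 + 2*v + 6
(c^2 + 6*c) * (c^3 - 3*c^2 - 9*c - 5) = c^5 + 3*c^4 - 27*c^3 - 59*c^2 - 30*c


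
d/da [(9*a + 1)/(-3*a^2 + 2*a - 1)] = (27*a^2 + 6*a - 11)/(9*a^4 - 12*a^3 + 10*a^2 - 4*a + 1)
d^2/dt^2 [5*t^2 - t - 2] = 10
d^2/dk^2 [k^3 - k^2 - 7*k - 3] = 6*k - 2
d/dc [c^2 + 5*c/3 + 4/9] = 2*c + 5/3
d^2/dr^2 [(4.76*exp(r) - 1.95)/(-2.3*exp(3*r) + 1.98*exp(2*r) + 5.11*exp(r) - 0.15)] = (-100.7216*exp(6*r) + 157.87062*exp(5*r) - 340.121524*exp(4*r) + 54.251748*exp(3*r) + 44.65206*exp(2*r) + 49.586655*exp(r) + 1.387575)*exp(r)/(12.167*exp(9*r) - 31.4226*exp(8*r) - 54.04494*exp(7*r) + 134.243748*exp(6*r) + 115.975158*exp(5*r) - 163.919394*exp(4*r) - 124.171561*exp(3*r) + 11.616795*exp(2*r) - 0.344925*exp(r) + 0.003375)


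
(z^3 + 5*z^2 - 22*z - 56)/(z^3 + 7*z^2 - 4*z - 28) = (z - 4)/(z - 2)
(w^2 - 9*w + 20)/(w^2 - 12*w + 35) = (w - 4)/(w - 7)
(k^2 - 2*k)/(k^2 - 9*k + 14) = k/(k - 7)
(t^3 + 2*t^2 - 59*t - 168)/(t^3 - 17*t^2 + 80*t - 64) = (t^2 + 10*t + 21)/(t^2 - 9*t + 8)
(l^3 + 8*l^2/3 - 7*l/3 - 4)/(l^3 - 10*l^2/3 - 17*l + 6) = (3*l^2 - l - 4)/(3*l^2 - 19*l + 6)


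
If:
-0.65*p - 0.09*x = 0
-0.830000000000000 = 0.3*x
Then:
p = 0.38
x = -2.77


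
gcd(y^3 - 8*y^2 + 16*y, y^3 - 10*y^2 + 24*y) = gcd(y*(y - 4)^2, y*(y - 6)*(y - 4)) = y^2 - 4*y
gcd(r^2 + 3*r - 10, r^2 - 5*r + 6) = r - 2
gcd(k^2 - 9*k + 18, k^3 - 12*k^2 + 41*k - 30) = k - 6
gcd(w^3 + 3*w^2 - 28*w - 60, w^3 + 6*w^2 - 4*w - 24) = w^2 + 8*w + 12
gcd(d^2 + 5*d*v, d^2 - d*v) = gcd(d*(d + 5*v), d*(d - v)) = d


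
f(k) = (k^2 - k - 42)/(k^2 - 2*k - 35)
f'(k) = (2 - 2*k)*(k^2 - k - 42)/(k^2 - 2*k - 35)^2 + (2*k - 1)/(k^2 - 2*k - 35) = -1/(k^2 + 10*k + 25)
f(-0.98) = 1.25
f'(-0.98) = -0.06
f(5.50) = 1.10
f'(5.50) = -0.01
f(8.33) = 1.08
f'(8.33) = -0.01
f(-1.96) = 1.33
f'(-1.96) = -0.11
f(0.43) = 1.18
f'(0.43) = -0.03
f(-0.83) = 1.24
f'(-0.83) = -0.06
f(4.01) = 1.11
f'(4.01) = -0.01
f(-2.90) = 1.48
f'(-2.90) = -0.23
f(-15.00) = 0.90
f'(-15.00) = -0.01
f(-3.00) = 1.50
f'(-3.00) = -0.25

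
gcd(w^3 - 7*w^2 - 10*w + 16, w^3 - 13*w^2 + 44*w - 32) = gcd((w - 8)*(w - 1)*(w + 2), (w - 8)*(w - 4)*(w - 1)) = w^2 - 9*w + 8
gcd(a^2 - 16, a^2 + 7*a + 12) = a + 4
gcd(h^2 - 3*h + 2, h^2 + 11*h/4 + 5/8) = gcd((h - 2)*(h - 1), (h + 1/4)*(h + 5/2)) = 1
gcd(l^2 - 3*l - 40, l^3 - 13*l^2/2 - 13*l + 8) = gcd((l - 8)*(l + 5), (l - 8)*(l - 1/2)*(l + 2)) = l - 8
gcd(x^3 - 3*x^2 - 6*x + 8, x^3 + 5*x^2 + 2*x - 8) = x^2 + x - 2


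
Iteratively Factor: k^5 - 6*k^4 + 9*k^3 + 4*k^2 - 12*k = (k - 3)*(k^4 - 3*k^3 + 4*k) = (k - 3)*(k - 2)*(k^3 - k^2 - 2*k) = (k - 3)*(k - 2)*(k + 1)*(k^2 - 2*k) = (k - 3)*(k - 2)^2*(k + 1)*(k)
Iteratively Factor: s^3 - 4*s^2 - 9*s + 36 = (s - 4)*(s^2 - 9) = (s - 4)*(s + 3)*(s - 3)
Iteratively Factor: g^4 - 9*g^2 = (g)*(g^3 - 9*g) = g*(g + 3)*(g^2 - 3*g) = g^2*(g + 3)*(g - 3)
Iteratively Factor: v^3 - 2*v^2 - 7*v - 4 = (v + 1)*(v^2 - 3*v - 4) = (v + 1)^2*(v - 4)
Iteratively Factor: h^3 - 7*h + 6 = (h - 2)*(h^2 + 2*h - 3) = (h - 2)*(h + 3)*(h - 1)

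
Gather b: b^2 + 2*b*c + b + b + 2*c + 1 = b^2 + b*(2*c + 2) + 2*c + 1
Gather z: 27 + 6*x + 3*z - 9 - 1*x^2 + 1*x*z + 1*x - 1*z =-x^2 + 7*x + z*(x + 2) + 18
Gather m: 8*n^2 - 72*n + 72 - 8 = 8*n^2 - 72*n + 64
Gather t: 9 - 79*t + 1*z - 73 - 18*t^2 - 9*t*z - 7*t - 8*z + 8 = -18*t^2 + t*(-9*z - 86) - 7*z - 56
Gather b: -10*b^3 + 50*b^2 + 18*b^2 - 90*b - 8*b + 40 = -10*b^3 + 68*b^2 - 98*b + 40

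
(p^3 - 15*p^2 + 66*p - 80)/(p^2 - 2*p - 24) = (-p^3 + 15*p^2 - 66*p + 80)/(-p^2 + 2*p + 24)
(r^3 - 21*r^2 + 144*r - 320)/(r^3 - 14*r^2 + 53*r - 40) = (r - 8)/(r - 1)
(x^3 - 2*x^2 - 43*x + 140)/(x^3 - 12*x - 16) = (x^2 + 2*x - 35)/(x^2 + 4*x + 4)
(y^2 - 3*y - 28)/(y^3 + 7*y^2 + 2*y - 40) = (y - 7)/(y^2 + 3*y - 10)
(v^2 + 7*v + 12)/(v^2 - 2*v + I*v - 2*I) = (v^2 + 7*v + 12)/(v^2 + v*(-2 + I) - 2*I)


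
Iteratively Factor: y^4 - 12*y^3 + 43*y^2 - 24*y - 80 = (y - 5)*(y^3 - 7*y^2 + 8*y + 16) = (y - 5)*(y - 4)*(y^2 - 3*y - 4) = (y - 5)*(y - 4)*(y + 1)*(y - 4)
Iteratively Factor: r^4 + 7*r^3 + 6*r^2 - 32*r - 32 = (r - 2)*(r^3 + 9*r^2 + 24*r + 16) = (r - 2)*(r + 1)*(r^2 + 8*r + 16) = (r - 2)*(r + 1)*(r + 4)*(r + 4)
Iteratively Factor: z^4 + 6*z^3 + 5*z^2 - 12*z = (z - 1)*(z^3 + 7*z^2 + 12*z) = (z - 1)*(z + 3)*(z^2 + 4*z) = (z - 1)*(z + 3)*(z + 4)*(z)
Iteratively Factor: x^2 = (x)*(x)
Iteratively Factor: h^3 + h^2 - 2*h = (h + 2)*(h^2 - h) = (h - 1)*(h + 2)*(h)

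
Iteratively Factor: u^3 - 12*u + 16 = (u + 4)*(u^2 - 4*u + 4) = (u - 2)*(u + 4)*(u - 2)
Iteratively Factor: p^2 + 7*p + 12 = (p + 4)*(p + 3)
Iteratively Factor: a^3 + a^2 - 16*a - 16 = (a - 4)*(a^2 + 5*a + 4) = (a - 4)*(a + 1)*(a + 4)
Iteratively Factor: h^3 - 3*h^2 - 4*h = (h - 4)*(h^2 + h) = h*(h - 4)*(h + 1)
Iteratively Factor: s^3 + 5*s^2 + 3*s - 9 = (s + 3)*(s^2 + 2*s - 3) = (s + 3)^2*(s - 1)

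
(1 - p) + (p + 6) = 7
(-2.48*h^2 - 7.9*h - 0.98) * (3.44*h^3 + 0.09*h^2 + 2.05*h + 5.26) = -8.5312*h^5 - 27.3992*h^4 - 9.1662*h^3 - 29.328*h^2 - 43.563*h - 5.1548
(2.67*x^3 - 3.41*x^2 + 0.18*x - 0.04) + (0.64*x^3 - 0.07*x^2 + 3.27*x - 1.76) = 3.31*x^3 - 3.48*x^2 + 3.45*x - 1.8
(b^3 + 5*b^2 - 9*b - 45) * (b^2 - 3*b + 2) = b^5 + 2*b^4 - 22*b^3 - 8*b^2 + 117*b - 90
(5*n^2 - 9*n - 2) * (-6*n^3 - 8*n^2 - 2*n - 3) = -30*n^5 + 14*n^4 + 74*n^3 + 19*n^2 + 31*n + 6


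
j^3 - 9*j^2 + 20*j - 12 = (j - 6)*(j - 2)*(j - 1)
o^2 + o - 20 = (o - 4)*(o + 5)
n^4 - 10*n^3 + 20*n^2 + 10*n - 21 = (n - 7)*(n - 3)*(n - 1)*(n + 1)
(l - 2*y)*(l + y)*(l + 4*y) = l^3 + 3*l^2*y - 6*l*y^2 - 8*y^3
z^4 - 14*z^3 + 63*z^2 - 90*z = z*(z - 6)*(z - 5)*(z - 3)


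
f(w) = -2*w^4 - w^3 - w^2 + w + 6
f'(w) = -8*w^3 - 3*w^2 - 2*w + 1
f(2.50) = -91.50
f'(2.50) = -147.75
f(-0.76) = 4.43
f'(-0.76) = 4.30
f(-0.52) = 5.20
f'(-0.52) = 2.35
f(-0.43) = 5.40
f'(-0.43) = 1.94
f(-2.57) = -73.45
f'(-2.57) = 122.12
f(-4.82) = -989.56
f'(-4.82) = 836.78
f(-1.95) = -21.26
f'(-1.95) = 52.81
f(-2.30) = -45.39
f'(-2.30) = 87.07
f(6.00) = -2832.00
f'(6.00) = -1847.00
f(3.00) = -189.00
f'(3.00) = -248.00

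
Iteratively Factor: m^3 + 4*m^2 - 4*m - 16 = (m - 2)*(m^2 + 6*m + 8) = (m - 2)*(m + 4)*(m + 2)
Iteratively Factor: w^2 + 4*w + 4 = (w + 2)*(w + 2)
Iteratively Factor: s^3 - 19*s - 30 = (s + 3)*(s^2 - 3*s - 10) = (s + 2)*(s + 3)*(s - 5)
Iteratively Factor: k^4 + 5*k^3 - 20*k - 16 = (k + 4)*(k^3 + k^2 - 4*k - 4) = (k + 2)*(k + 4)*(k^2 - k - 2) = (k - 2)*(k + 2)*(k + 4)*(k + 1)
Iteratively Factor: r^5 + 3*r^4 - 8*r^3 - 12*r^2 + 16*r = (r + 4)*(r^4 - r^3 - 4*r^2 + 4*r) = r*(r + 4)*(r^3 - r^2 - 4*r + 4) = r*(r + 2)*(r + 4)*(r^2 - 3*r + 2) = r*(r - 1)*(r + 2)*(r + 4)*(r - 2)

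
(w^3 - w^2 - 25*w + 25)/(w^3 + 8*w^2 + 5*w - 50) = (w^2 - 6*w + 5)/(w^2 + 3*w - 10)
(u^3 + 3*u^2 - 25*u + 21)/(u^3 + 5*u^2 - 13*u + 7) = (u - 3)/(u - 1)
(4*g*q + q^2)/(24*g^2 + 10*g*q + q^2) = q/(6*g + q)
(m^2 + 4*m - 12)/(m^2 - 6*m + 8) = (m + 6)/(m - 4)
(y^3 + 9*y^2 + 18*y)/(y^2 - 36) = y*(y + 3)/(y - 6)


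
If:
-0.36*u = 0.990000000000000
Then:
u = -2.75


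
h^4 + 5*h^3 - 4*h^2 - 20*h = h*(h - 2)*(h + 2)*(h + 5)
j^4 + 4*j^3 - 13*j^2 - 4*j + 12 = (j - 2)*(j - 1)*(j + 1)*(j + 6)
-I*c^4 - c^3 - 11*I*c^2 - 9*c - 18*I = (c - 3*I)*(c - 2*I)*(c + 3*I)*(-I*c + 1)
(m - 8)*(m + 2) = m^2 - 6*m - 16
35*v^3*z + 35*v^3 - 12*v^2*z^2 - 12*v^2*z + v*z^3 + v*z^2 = (-7*v + z)*(-5*v + z)*(v*z + v)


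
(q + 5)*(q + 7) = q^2 + 12*q + 35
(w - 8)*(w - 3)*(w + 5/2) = w^3 - 17*w^2/2 - 7*w/2 + 60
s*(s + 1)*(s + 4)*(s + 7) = s^4 + 12*s^3 + 39*s^2 + 28*s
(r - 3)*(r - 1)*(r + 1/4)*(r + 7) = r^4 + 13*r^3/4 - 97*r^2/4 + 59*r/4 + 21/4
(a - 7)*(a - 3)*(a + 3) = a^3 - 7*a^2 - 9*a + 63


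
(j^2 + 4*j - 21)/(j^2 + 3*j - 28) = (j - 3)/(j - 4)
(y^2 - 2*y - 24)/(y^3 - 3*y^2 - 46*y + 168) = (y + 4)/(y^2 + 3*y - 28)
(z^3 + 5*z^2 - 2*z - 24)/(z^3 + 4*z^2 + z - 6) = (z^2 + 2*z - 8)/(z^2 + z - 2)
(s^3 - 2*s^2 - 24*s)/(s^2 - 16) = s*(s - 6)/(s - 4)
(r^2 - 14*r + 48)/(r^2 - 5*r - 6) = (r - 8)/(r + 1)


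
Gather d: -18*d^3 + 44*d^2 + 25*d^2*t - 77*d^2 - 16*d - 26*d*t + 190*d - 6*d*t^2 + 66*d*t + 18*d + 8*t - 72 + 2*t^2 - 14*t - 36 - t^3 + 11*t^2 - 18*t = -18*d^3 + d^2*(25*t - 33) + d*(-6*t^2 + 40*t + 192) - t^3 + 13*t^2 - 24*t - 108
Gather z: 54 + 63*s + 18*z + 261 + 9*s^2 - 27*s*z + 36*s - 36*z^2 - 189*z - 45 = 9*s^2 + 99*s - 36*z^2 + z*(-27*s - 171) + 270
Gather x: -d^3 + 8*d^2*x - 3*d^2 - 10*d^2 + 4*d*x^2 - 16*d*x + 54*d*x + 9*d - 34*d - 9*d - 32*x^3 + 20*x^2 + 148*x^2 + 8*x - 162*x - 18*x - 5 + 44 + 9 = -d^3 - 13*d^2 - 34*d - 32*x^3 + x^2*(4*d + 168) + x*(8*d^2 + 38*d - 172) + 48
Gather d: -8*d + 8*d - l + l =0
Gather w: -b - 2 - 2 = -b - 4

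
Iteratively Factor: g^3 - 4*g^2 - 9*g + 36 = (g - 3)*(g^2 - g - 12) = (g - 3)*(g + 3)*(g - 4)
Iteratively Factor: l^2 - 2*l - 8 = (l - 4)*(l + 2)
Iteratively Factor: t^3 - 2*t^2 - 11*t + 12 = (t + 3)*(t^2 - 5*t + 4) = (t - 4)*(t + 3)*(t - 1)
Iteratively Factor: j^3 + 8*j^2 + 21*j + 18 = (j + 3)*(j^2 + 5*j + 6) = (j + 2)*(j + 3)*(j + 3)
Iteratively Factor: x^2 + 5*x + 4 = (x + 1)*(x + 4)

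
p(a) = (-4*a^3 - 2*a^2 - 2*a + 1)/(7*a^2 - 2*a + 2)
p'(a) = (2 - 14*a)*(-4*a^3 - 2*a^2 - 2*a + 1)/(7*a^2 - 2*a + 2)^2 + (-12*a^2 - 4*a - 2)/(7*a^2 - 2*a + 2)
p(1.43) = -1.31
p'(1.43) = -0.64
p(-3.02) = 1.38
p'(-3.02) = -0.53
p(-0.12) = 0.52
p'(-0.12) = 0.09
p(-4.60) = 2.24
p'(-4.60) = -0.56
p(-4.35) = 2.10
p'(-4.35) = -0.55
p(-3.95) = 1.88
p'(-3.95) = -0.55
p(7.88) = -4.98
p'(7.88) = -0.57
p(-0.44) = 0.43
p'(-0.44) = 0.23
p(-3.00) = 1.37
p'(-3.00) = -0.53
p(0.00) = 0.50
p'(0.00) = -0.50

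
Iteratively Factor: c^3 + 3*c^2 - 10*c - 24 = (c + 4)*(c^2 - c - 6) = (c - 3)*(c + 4)*(c + 2)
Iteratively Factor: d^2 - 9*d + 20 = (d - 4)*(d - 5)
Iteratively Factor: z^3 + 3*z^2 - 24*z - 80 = (z + 4)*(z^2 - z - 20) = (z + 4)^2*(z - 5)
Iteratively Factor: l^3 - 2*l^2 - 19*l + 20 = (l - 1)*(l^2 - l - 20) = (l - 5)*(l - 1)*(l + 4)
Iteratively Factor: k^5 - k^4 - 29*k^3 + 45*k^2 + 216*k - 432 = (k + 4)*(k^4 - 5*k^3 - 9*k^2 + 81*k - 108) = (k + 4)^2*(k^3 - 9*k^2 + 27*k - 27) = (k - 3)*(k + 4)^2*(k^2 - 6*k + 9) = (k - 3)^2*(k + 4)^2*(k - 3)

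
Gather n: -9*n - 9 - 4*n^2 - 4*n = -4*n^2 - 13*n - 9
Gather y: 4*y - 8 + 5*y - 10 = 9*y - 18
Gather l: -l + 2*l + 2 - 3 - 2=l - 3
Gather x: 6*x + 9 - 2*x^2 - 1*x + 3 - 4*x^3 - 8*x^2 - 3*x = -4*x^3 - 10*x^2 + 2*x + 12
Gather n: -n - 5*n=-6*n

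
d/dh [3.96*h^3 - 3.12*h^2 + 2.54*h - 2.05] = 11.88*h^2 - 6.24*h + 2.54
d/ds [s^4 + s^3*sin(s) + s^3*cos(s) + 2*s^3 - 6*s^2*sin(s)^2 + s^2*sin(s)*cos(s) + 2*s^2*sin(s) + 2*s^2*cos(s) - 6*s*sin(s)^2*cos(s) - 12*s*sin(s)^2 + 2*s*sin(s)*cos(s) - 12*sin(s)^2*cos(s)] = sqrt(2)*s^3*cos(s + pi/4) + 4*s^3 + s^2*sin(s) - 6*s^2*sin(2*s) + 5*s^2*cos(s) + s^2*cos(2*s) + 6*s^2 + 11*s*sin(s)/2 - 11*s*sin(2*s) - 9*s*sin(3*s)/2 + 4*s*cos(s) + 8*s*cos(2*s) - 6*s + 3*sin(s) + sin(2*s) - 9*sin(3*s) - 3*cos(s)/2 + 6*cos(2*s) + 3*cos(3*s)/2 - 6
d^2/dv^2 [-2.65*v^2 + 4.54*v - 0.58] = -5.30000000000000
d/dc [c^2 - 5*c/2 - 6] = 2*c - 5/2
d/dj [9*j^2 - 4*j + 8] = 18*j - 4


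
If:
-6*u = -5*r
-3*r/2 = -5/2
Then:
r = 5/3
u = 25/18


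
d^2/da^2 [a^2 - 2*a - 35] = 2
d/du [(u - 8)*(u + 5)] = 2*u - 3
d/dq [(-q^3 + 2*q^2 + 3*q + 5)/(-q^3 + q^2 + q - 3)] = (q^4 + 4*q^3 + 23*q^2 - 22*q - 14)/(q^6 - 2*q^5 - q^4 + 8*q^3 - 5*q^2 - 6*q + 9)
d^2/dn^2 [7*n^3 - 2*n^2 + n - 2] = 42*n - 4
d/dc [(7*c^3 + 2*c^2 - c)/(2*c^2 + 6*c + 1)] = (14*c^4 + 84*c^3 + 35*c^2 + 4*c - 1)/(4*c^4 + 24*c^3 + 40*c^2 + 12*c + 1)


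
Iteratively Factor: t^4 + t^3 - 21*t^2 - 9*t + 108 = (t + 3)*(t^3 - 2*t^2 - 15*t + 36) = (t - 3)*(t + 3)*(t^2 + t - 12) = (t - 3)*(t + 3)*(t + 4)*(t - 3)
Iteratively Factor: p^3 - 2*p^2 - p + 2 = (p - 1)*(p^2 - p - 2) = (p - 1)*(p + 1)*(p - 2)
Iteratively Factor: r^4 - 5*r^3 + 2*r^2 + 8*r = (r)*(r^3 - 5*r^2 + 2*r + 8) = r*(r - 4)*(r^2 - r - 2) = r*(r - 4)*(r + 1)*(r - 2)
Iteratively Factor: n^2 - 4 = (n - 2)*(n + 2)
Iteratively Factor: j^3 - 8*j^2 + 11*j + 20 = (j - 4)*(j^2 - 4*j - 5) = (j - 4)*(j + 1)*(j - 5)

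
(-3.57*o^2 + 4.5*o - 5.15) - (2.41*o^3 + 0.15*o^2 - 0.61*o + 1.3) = -2.41*o^3 - 3.72*o^2 + 5.11*o - 6.45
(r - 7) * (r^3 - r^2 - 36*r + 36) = r^4 - 8*r^3 - 29*r^2 + 288*r - 252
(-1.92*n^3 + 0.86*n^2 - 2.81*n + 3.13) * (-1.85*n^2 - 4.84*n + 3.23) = 3.552*n^5 + 7.7018*n^4 - 5.1655*n^3 + 10.5877*n^2 - 24.2255*n + 10.1099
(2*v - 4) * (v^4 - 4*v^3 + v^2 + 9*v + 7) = 2*v^5 - 12*v^4 + 18*v^3 + 14*v^2 - 22*v - 28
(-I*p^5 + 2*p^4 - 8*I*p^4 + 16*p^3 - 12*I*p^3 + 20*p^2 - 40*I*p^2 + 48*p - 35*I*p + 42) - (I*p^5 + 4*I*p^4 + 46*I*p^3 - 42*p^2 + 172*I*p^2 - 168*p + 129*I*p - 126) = -2*I*p^5 + 2*p^4 - 12*I*p^4 + 16*p^3 - 58*I*p^3 + 62*p^2 - 212*I*p^2 + 216*p - 164*I*p + 168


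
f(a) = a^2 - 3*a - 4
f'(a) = 2*a - 3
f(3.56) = -2.01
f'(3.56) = 4.12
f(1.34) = -6.22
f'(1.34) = -0.32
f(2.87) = -4.37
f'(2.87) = 2.74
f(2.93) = -4.21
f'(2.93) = 2.86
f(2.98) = -4.06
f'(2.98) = 2.96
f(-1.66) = 3.74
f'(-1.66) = -6.32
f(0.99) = -5.99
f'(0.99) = -1.02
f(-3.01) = 14.09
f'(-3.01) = -9.02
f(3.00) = -4.00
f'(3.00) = 3.00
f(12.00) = 104.00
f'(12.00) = 21.00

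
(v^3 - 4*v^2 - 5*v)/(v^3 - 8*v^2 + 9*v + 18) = v*(v - 5)/(v^2 - 9*v + 18)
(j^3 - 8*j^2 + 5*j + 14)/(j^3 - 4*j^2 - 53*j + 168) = (j^3 - 8*j^2 + 5*j + 14)/(j^3 - 4*j^2 - 53*j + 168)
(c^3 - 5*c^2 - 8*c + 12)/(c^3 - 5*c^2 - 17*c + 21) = (c^2 - 4*c - 12)/(c^2 - 4*c - 21)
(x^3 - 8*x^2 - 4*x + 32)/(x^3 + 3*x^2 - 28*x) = (x^3 - 8*x^2 - 4*x + 32)/(x*(x^2 + 3*x - 28))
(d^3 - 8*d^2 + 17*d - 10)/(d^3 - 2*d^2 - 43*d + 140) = (d^2 - 3*d + 2)/(d^2 + 3*d - 28)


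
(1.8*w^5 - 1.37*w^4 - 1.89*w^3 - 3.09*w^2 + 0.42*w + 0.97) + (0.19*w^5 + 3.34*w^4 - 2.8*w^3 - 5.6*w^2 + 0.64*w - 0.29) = 1.99*w^5 + 1.97*w^4 - 4.69*w^3 - 8.69*w^2 + 1.06*w + 0.68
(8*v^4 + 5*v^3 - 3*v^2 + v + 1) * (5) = 40*v^4 + 25*v^3 - 15*v^2 + 5*v + 5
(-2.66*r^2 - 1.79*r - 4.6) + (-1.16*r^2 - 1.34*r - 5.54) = -3.82*r^2 - 3.13*r - 10.14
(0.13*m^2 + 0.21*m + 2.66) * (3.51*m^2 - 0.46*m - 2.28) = 0.4563*m^4 + 0.6773*m^3 + 8.9436*m^2 - 1.7024*m - 6.0648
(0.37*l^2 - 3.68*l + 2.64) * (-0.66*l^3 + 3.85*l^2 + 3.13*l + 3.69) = -0.2442*l^5 + 3.8533*l^4 - 14.7523*l^3 + 0.0109000000000012*l^2 - 5.316*l + 9.7416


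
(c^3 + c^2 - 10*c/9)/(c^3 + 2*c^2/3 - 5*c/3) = (c - 2/3)/(c - 1)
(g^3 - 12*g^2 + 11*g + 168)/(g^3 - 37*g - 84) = (g - 8)/(g + 4)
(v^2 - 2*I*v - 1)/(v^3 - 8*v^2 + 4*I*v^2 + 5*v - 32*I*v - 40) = (v - I)/(v^2 + v*(-8 + 5*I) - 40*I)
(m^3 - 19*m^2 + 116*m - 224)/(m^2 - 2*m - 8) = (m^2 - 15*m + 56)/(m + 2)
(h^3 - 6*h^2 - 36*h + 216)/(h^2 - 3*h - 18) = (h^2 - 36)/(h + 3)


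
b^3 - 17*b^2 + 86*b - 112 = (b - 8)*(b - 7)*(b - 2)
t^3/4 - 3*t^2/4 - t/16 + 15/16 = (t/4 + 1/4)*(t - 5/2)*(t - 3/2)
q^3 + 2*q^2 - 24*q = q*(q - 4)*(q + 6)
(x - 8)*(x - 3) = x^2 - 11*x + 24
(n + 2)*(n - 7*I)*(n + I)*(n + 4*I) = n^4 + 2*n^3 - 2*I*n^3 + 31*n^2 - 4*I*n^2 + 62*n + 28*I*n + 56*I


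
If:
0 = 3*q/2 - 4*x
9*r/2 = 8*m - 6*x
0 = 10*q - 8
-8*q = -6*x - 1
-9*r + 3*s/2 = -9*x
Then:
No Solution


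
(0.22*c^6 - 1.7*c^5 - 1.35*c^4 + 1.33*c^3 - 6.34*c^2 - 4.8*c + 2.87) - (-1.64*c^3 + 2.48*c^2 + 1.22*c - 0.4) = 0.22*c^6 - 1.7*c^5 - 1.35*c^4 + 2.97*c^3 - 8.82*c^2 - 6.02*c + 3.27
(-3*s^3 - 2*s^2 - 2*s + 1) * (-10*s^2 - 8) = 30*s^5 + 20*s^4 + 44*s^3 + 6*s^2 + 16*s - 8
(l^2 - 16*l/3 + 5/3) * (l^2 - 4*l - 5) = l^4 - 28*l^3/3 + 18*l^2 + 20*l - 25/3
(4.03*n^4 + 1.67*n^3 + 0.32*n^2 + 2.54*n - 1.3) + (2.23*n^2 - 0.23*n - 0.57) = 4.03*n^4 + 1.67*n^3 + 2.55*n^2 + 2.31*n - 1.87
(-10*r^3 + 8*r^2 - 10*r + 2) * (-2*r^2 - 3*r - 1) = 20*r^5 + 14*r^4 + 6*r^3 + 18*r^2 + 4*r - 2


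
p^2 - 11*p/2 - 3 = (p - 6)*(p + 1/2)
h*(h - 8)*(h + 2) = h^3 - 6*h^2 - 16*h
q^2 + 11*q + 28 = (q + 4)*(q + 7)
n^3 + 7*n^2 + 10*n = n*(n + 2)*(n + 5)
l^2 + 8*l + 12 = (l + 2)*(l + 6)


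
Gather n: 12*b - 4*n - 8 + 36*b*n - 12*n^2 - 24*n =12*b - 12*n^2 + n*(36*b - 28) - 8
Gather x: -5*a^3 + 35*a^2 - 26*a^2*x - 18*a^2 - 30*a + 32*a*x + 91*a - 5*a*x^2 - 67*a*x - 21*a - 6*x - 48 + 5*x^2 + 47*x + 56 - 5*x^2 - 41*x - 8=-5*a^3 + 17*a^2 - 5*a*x^2 + 40*a + x*(-26*a^2 - 35*a)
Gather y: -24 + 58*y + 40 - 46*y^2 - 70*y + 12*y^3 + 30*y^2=12*y^3 - 16*y^2 - 12*y + 16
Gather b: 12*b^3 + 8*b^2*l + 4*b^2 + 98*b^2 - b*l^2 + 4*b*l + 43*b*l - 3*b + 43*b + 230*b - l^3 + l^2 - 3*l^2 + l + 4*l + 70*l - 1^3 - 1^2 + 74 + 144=12*b^3 + b^2*(8*l + 102) + b*(-l^2 + 47*l + 270) - l^3 - 2*l^2 + 75*l + 216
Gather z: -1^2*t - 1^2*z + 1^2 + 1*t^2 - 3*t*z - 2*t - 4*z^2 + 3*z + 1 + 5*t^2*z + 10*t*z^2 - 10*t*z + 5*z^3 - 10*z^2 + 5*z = t^2 - 3*t + 5*z^3 + z^2*(10*t - 14) + z*(5*t^2 - 13*t + 7) + 2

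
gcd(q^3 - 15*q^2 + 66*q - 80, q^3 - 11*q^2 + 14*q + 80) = q^2 - 13*q + 40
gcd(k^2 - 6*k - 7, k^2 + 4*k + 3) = k + 1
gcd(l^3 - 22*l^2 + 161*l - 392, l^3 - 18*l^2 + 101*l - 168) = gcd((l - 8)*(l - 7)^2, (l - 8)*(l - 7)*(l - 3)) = l^2 - 15*l + 56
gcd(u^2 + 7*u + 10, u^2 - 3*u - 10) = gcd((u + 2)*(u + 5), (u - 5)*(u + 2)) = u + 2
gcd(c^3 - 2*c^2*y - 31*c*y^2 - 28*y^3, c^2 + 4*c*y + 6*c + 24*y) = c + 4*y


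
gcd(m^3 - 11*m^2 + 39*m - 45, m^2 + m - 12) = m - 3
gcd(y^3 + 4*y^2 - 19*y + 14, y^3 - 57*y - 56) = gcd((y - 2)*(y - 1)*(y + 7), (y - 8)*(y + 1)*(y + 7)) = y + 7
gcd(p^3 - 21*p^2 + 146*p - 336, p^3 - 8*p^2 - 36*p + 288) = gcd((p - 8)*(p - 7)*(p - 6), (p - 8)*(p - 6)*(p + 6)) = p^2 - 14*p + 48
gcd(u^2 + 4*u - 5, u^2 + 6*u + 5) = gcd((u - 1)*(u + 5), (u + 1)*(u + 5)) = u + 5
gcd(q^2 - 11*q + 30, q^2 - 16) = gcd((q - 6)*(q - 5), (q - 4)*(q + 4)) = 1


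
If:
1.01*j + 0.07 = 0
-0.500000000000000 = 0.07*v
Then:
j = -0.07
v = -7.14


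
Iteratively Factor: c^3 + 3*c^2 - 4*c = (c - 1)*(c^2 + 4*c) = c*(c - 1)*(c + 4)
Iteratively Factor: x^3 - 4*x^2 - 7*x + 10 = (x + 2)*(x^2 - 6*x + 5) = (x - 1)*(x + 2)*(x - 5)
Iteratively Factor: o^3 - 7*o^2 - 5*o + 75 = (o + 3)*(o^2 - 10*o + 25) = (o - 5)*(o + 3)*(o - 5)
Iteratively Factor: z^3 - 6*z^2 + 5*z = (z - 1)*(z^2 - 5*z) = (z - 5)*(z - 1)*(z)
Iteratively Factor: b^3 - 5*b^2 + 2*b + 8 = (b - 4)*(b^2 - b - 2) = (b - 4)*(b + 1)*(b - 2)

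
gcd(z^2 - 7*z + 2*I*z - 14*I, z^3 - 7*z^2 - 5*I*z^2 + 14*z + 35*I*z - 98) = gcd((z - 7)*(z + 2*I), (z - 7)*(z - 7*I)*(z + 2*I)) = z^2 + z*(-7 + 2*I) - 14*I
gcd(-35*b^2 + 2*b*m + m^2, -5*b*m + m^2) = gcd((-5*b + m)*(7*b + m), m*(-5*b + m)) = 5*b - m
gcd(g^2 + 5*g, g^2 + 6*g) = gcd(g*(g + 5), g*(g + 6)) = g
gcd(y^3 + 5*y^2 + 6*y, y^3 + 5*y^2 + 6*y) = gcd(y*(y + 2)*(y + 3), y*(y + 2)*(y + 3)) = y^3 + 5*y^2 + 6*y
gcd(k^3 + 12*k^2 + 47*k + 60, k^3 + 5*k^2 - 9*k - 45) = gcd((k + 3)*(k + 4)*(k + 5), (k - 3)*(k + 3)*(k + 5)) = k^2 + 8*k + 15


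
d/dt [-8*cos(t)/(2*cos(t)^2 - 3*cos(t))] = -16*sin(t)/(2*cos(t) - 3)^2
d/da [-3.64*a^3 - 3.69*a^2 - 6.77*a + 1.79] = -10.92*a^2 - 7.38*a - 6.77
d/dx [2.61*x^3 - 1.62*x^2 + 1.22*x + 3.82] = 7.83*x^2 - 3.24*x + 1.22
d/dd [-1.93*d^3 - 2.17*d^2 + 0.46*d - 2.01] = -5.79*d^2 - 4.34*d + 0.46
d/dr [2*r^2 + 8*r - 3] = 4*r + 8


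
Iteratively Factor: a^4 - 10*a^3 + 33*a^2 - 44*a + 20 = (a - 1)*(a^3 - 9*a^2 + 24*a - 20) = (a - 2)*(a - 1)*(a^2 - 7*a + 10) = (a - 2)^2*(a - 1)*(a - 5)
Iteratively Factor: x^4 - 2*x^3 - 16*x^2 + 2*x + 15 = (x + 3)*(x^3 - 5*x^2 - x + 5) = (x - 5)*(x + 3)*(x^2 - 1) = (x - 5)*(x + 1)*(x + 3)*(x - 1)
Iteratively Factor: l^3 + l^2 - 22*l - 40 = (l + 4)*(l^2 - 3*l - 10) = (l - 5)*(l + 4)*(l + 2)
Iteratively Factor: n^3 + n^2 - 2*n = (n)*(n^2 + n - 2) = n*(n - 1)*(n + 2)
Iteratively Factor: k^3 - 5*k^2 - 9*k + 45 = (k - 3)*(k^2 - 2*k - 15) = (k - 5)*(k - 3)*(k + 3)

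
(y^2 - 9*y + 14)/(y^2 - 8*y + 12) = (y - 7)/(y - 6)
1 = 1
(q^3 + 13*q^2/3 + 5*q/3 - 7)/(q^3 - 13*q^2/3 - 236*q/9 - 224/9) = 3*(q^2 + 2*q - 3)/(3*q^2 - 20*q - 32)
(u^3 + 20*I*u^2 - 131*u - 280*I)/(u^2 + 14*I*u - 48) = (u^2 + 12*I*u - 35)/(u + 6*I)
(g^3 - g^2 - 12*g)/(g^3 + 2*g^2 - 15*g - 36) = g/(g + 3)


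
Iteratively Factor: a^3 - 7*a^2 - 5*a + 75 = (a - 5)*(a^2 - 2*a - 15) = (a - 5)*(a + 3)*(a - 5)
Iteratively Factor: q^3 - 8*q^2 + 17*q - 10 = (q - 1)*(q^2 - 7*q + 10) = (q - 2)*(q - 1)*(q - 5)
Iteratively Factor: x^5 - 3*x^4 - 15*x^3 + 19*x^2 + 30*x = (x)*(x^4 - 3*x^3 - 15*x^2 + 19*x + 30) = x*(x - 2)*(x^3 - x^2 - 17*x - 15) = x*(x - 2)*(x + 1)*(x^2 - 2*x - 15) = x*(x - 2)*(x + 1)*(x + 3)*(x - 5)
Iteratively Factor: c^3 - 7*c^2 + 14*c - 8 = (c - 4)*(c^2 - 3*c + 2) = (c - 4)*(c - 1)*(c - 2)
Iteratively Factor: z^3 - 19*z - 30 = (z + 2)*(z^2 - 2*z - 15) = (z - 5)*(z + 2)*(z + 3)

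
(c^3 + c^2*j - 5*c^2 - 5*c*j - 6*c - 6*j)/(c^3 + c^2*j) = 1 - 5/c - 6/c^2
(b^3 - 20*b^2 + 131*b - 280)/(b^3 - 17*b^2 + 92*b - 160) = (b - 7)/(b - 4)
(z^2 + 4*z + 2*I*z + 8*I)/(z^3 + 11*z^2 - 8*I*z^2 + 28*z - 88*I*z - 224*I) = (z + 2*I)/(z^2 + z*(7 - 8*I) - 56*I)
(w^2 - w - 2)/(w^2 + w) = (w - 2)/w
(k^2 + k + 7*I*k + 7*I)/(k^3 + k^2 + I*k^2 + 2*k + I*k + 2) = (k + 7*I)/(k^2 + I*k + 2)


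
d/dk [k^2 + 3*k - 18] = 2*k + 3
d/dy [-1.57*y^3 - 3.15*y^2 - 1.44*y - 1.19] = -4.71*y^2 - 6.3*y - 1.44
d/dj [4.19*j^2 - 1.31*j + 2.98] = 8.38*j - 1.31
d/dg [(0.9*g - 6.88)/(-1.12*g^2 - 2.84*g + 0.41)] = (1.008*g^2 - 15.4112*g - 19.1702)/(1.2544*g^4 + 6.3616*g^3 + 7.1472*g^2 - 2.3288*g + 0.1681)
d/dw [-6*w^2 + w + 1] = 1 - 12*w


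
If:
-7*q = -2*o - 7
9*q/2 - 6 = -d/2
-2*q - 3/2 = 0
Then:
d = 75/4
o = -49/8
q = -3/4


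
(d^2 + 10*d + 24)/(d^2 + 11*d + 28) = (d + 6)/(d + 7)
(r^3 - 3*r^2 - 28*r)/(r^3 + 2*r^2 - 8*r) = (r - 7)/(r - 2)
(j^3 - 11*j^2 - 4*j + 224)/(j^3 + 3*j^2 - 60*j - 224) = (j - 7)/(j + 7)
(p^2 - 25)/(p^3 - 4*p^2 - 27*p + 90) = (p - 5)/(p^2 - 9*p + 18)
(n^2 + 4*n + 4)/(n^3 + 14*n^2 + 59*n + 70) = (n + 2)/(n^2 + 12*n + 35)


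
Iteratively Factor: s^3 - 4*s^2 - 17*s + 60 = (s - 5)*(s^2 + s - 12) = (s - 5)*(s + 4)*(s - 3)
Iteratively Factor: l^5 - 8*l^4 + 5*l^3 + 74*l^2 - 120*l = (l)*(l^4 - 8*l^3 + 5*l^2 + 74*l - 120) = l*(l - 5)*(l^3 - 3*l^2 - 10*l + 24) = l*(l - 5)*(l + 3)*(l^2 - 6*l + 8) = l*(l - 5)*(l - 2)*(l + 3)*(l - 4)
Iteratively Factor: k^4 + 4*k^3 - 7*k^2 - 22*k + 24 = (k - 1)*(k^3 + 5*k^2 - 2*k - 24) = (k - 1)*(k + 4)*(k^2 + k - 6) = (k - 1)*(k + 3)*(k + 4)*(k - 2)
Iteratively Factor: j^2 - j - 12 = (j - 4)*(j + 3)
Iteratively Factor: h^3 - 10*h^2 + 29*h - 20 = (h - 4)*(h^2 - 6*h + 5) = (h - 5)*(h - 4)*(h - 1)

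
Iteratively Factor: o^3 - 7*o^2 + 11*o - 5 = (o - 1)*(o^2 - 6*o + 5) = (o - 5)*(o - 1)*(o - 1)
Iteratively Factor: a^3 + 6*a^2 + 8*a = (a + 4)*(a^2 + 2*a) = (a + 2)*(a + 4)*(a)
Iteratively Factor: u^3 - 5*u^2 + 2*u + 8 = (u + 1)*(u^2 - 6*u + 8) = (u - 4)*(u + 1)*(u - 2)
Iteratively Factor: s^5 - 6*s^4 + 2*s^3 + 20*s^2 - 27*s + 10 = (s + 2)*(s^4 - 8*s^3 + 18*s^2 - 16*s + 5) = (s - 5)*(s + 2)*(s^3 - 3*s^2 + 3*s - 1) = (s - 5)*(s - 1)*(s + 2)*(s^2 - 2*s + 1) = (s - 5)*(s - 1)^2*(s + 2)*(s - 1)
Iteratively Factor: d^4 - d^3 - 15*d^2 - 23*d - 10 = (d - 5)*(d^3 + 4*d^2 + 5*d + 2) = (d - 5)*(d + 1)*(d^2 + 3*d + 2) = (d - 5)*(d + 1)^2*(d + 2)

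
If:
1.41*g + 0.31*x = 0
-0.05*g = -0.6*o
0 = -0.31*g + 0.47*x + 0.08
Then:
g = 0.03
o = 0.00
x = -0.15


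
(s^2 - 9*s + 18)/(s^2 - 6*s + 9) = (s - 6)/(s - 3)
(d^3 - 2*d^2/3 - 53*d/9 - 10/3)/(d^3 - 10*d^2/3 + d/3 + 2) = (d + 5/3)/(d - 1)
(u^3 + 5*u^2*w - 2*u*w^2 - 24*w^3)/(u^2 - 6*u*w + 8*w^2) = (u^2 + 7*u*w + 12*w^2)/(u - 4*w)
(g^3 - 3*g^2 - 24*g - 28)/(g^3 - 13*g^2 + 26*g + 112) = (g + 2)/(g - 8)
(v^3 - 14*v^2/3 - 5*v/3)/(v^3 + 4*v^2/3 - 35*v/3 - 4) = v*(v - 5)/(v^2 + v - 12)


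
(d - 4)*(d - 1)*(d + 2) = d^3 - 3*d^2 - 6*d + 8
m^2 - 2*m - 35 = (m - 7)*(m + 5)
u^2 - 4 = (u - 2)*(u + 2)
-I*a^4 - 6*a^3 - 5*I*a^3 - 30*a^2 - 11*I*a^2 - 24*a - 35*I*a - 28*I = (a + 1)*(a + 4)*(a - 7*I)*(-I*a + 1)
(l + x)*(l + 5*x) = l^2 + 6*l*x + 5*x^2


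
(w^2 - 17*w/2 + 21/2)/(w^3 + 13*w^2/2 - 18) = (w - 7)/(w^2 + 8*w + 12)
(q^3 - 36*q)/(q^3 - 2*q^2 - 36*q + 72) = q/(q - 2)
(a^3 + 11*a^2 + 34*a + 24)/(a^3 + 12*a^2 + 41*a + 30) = (a + 4)/(a + 5)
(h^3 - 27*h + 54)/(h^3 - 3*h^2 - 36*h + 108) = (h - 3)/(h - 6)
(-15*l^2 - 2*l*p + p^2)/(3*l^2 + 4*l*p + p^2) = (-5*l + p)/(l + p)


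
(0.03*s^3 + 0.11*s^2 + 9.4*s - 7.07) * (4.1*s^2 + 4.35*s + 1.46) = 0.123*s^5 + 0.5815*s^4 + 39.0623*s^3 + 12.0636*s^2 - 17.0305*s - 10.3222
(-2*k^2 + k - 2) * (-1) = 2*k^2 - k + 2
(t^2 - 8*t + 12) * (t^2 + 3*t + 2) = t^4 - 5*t^3 - 10*t^2 + 20*t + 24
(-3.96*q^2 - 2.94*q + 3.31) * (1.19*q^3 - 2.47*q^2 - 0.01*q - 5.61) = -4.7124*q^5 + 6.2826*q^4 + 11.2403*q^3 + 14.0693*q^2 + 16.4603*q - 18.5691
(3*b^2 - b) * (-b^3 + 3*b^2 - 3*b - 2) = -3*b^5 + 10*b^4 - 12*b^3 - 3*b^2 + 2*b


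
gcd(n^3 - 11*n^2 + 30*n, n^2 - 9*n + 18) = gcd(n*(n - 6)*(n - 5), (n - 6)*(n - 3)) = n - 6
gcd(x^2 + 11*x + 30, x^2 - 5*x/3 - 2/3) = 1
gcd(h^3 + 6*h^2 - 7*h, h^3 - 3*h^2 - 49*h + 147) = h + 7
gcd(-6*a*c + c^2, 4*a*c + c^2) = c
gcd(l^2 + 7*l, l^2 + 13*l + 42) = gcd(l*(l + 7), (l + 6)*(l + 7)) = l + 7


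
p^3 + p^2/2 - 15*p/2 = p*(p - 5/2)*(p + 3)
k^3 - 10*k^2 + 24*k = k*(k - 6)*(k - 4)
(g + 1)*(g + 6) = g^2 + 7*g + 6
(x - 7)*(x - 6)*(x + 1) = x^3 - 12*x^2 + 29*x + 42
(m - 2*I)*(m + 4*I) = m^2 + 2*I*m + 8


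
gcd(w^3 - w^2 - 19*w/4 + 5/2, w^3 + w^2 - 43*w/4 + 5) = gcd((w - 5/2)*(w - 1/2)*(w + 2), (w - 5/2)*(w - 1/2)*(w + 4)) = w^2 - 3*w + 5/4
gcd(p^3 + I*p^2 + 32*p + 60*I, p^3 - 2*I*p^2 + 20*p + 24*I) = p^2 - 4*I*p + 12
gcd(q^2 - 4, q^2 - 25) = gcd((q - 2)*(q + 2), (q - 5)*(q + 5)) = 1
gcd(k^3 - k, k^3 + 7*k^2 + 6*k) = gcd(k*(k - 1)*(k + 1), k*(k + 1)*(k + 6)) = k^2 + k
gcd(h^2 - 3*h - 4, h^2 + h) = h + 1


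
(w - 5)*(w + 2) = w^2 - 3*w - 10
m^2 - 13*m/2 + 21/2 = (m - 7/2)*(m - 3)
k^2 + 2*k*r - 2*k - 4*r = (k - 2)*(k + 2*r)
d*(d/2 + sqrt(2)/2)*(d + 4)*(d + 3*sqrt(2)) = d^4/2 + 2*d^3 + 2*sqrt(2)*d^3 + 3*d^2 + 8*sqrt(2)*d^2 + 12*d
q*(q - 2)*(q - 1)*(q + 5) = q^4 + 2*q^3 - 13*q^2 + 10*q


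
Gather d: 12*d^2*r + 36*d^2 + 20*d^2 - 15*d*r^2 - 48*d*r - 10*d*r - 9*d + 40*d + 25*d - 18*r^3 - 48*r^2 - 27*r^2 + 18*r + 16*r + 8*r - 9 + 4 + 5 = d^2*(12*r + 56) + d*(-15*r^2 - 58*r + 56) - 18*r^3 - 75*r^2 + 42*r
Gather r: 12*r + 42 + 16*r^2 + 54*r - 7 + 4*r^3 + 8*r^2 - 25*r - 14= 4*r^3 + 24*r^2 + 41*r + 21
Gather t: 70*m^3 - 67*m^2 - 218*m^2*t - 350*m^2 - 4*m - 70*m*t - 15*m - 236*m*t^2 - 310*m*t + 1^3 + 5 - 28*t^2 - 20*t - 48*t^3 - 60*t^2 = 70*m^3 - 417*m^2 - 19*m - 48*t^3 + t^2*(-236*m - 88) + t*(-218*m^2 - 380*m - 20) + 6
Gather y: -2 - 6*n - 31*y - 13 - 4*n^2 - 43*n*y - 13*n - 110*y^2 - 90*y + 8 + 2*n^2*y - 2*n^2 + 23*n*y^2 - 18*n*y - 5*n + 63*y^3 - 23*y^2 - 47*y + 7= -6*n^2 - 24*n + 63*y^3 + y^2*(23*n - 133) + y*(2*n^2 - 61*n - 168)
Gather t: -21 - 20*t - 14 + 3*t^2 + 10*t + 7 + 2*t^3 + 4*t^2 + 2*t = 2*t^3 + 7*t^2 - 8*t - 28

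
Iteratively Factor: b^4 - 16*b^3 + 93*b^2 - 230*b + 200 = (b - 5)*(b^3 - 11*b^2 + 38*b - 40) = (b - 5)*(b - 4)*(b^2 - 7*b + 10) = (b - 5)*(b - 4)*(b - 2)*(b - 5)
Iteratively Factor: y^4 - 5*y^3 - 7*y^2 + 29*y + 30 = (y - 5)*(y^3 - 7*y - 6) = (y - 5)*(y + 2)*(y^2 - 2*y - 3) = (y - 5)*(y + 1)*(y + 2)*(y - 3)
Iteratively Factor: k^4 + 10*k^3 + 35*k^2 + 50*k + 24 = (k + 2)*(k^3 + 8*k^2 + 19*k + 12) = (k + 2)*(k + 4)*(k^2 + 4*k + 3) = (k + 2)*(k + 3)*(k + 4)*(k + 1)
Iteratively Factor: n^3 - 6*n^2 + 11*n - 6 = (n - 2)*(n^2 - 4*n + 3) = (n - 3)*(n - 2)*(n - 1)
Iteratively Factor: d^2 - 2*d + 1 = (d - 1)*(d - 1)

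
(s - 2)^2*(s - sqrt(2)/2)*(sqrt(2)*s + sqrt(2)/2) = sqrt(2)*s^4 - 7*sqrt(2)*s^3/2 - s^3 + 2*sqrt(2)*s^2 + 7*s^2/2 - 2*s + 2*sqrt(2)*s - 2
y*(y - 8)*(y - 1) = y^3 - 9*y^2 + 8*y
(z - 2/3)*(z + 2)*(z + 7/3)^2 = z^4 + 6*z^3 + 31*z^2/3 + 28*z/27 - 196/27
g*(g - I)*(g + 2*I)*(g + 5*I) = g^4 + 6*I*g^3 - 3*g^2 + 10*I*g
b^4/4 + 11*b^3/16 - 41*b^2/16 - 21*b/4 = b*(b/4 + 1)*(b - 3)*(b + 7/4)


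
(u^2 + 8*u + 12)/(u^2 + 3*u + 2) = (u + 6)/(u + 1)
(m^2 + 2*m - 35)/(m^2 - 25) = (m + 7)/(m + 5)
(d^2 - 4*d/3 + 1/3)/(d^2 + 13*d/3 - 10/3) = (3*d^2 - 4*d + 1)/(3*d^2 + 13*d - 10)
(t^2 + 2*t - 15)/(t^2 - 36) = (t^2 + 2*t - 15)/(t^2 - 36)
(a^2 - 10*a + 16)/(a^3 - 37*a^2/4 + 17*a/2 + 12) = 4/(4*a + 3)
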